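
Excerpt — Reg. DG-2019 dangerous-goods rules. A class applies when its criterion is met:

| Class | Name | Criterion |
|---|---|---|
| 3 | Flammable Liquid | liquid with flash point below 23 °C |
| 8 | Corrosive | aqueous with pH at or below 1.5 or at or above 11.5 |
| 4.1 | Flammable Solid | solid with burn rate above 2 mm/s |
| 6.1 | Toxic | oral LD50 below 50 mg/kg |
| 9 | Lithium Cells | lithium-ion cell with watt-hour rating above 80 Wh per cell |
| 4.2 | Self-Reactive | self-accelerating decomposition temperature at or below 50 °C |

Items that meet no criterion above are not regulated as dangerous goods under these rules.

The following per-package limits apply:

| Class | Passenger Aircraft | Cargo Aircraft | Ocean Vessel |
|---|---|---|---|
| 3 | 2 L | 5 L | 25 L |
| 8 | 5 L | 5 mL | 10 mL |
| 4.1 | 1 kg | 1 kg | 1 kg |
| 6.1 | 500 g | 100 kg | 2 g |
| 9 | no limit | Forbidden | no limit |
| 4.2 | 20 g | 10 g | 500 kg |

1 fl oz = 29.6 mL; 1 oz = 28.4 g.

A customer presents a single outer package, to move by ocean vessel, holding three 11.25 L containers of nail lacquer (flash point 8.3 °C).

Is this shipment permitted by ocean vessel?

No

With flash point 8.3 °C (< 23 °C), the nail lacquer falls in Class 3.
Class 3 quantity: three 11.25 L containers = 33.75 L.
33.75 L exceeds the ocean vessel limit of 25 L for Class 3.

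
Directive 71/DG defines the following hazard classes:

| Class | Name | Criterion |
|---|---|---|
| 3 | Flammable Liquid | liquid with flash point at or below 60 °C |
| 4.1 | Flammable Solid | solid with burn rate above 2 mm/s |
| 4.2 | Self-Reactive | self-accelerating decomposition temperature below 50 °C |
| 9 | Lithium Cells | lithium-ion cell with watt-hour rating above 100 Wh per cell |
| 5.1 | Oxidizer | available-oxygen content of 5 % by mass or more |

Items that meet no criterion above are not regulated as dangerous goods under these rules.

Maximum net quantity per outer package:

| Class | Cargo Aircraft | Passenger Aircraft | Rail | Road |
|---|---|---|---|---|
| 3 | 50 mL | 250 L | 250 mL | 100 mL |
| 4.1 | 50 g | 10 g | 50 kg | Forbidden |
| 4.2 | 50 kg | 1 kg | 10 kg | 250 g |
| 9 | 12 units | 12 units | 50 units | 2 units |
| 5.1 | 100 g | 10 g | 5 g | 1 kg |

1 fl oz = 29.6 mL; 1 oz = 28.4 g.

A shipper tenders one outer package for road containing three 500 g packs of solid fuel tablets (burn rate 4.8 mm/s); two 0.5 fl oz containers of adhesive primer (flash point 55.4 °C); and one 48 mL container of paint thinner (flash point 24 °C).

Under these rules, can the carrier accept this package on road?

With burn rate 4.8 mm/s (> 2 mm/s), the solid fuel tablets fall in Class 4.1.
Adhesive primer: flash point 55.4 °C ≤ 60 °C → Class 3 (Flammable Liquid).
The paint thinner has flash point 24 °C, which is ≤ 60 °C, so it is Class 3 (Flammable Liquid).
Total Class 3: (two 0.5 fl oz containers = 29.6 mL) + 48 mL = 77.6 mL.
That is within the Class 3 road limit of 100 mL.
Class 4.1 quantity: three 500 g packs = 1.5 kg.
Class 4.1 is Forbidden by road.

No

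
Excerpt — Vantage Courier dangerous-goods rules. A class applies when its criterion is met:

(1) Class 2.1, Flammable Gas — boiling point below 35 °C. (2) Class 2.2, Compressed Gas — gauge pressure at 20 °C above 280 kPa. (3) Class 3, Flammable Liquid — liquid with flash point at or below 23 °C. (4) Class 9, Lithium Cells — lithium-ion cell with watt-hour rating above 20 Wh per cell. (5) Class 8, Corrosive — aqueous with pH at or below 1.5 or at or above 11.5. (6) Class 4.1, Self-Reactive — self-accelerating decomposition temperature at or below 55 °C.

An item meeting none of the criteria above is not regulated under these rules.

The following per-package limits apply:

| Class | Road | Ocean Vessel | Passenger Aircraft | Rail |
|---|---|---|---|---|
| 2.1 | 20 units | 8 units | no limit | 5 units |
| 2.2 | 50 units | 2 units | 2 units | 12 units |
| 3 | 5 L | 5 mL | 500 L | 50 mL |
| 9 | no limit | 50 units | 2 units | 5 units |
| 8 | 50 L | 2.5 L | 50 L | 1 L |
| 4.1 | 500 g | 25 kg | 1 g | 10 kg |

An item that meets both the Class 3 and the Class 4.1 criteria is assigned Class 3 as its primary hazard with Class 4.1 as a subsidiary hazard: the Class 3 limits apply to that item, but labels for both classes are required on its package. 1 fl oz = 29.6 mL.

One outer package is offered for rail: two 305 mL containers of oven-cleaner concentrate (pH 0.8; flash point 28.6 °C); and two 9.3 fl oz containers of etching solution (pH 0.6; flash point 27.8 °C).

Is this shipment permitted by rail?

No

Oven-cleaner concentrate: pH 0.8 ≤ 1.5 → Class 8 (Corrosive).
Etching solution: pH 0.6 ≤ 1.5 → Class 8 (Corrosive).
Total Class 8: (two 305 mL containers = 610 mL) + (two 9.3 fl oz containers = 550.56 mL) = 1160.56 mL.
1160.56 mL exceeds the rail limit of 1 L for Class 8.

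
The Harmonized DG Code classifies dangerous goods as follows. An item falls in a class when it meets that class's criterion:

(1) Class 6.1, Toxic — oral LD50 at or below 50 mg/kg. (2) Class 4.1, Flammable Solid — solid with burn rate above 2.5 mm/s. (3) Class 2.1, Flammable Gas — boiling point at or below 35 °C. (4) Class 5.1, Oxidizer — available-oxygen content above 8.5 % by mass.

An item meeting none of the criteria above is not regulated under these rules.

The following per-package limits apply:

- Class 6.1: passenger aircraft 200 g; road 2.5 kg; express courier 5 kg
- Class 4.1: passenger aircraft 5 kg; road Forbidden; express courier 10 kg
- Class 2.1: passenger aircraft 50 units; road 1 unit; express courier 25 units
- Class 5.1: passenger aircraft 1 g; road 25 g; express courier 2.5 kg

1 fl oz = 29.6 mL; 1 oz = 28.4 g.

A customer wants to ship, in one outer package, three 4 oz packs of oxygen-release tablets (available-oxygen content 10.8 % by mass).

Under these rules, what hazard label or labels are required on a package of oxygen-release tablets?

Class 5.1

The oxygen-release tablets have available-oxygen content 10.8 % by mass, which is > 8.5 % by mass, so they are Class 5.1 (Oxidizer).
Only the Class 5.1 label is required.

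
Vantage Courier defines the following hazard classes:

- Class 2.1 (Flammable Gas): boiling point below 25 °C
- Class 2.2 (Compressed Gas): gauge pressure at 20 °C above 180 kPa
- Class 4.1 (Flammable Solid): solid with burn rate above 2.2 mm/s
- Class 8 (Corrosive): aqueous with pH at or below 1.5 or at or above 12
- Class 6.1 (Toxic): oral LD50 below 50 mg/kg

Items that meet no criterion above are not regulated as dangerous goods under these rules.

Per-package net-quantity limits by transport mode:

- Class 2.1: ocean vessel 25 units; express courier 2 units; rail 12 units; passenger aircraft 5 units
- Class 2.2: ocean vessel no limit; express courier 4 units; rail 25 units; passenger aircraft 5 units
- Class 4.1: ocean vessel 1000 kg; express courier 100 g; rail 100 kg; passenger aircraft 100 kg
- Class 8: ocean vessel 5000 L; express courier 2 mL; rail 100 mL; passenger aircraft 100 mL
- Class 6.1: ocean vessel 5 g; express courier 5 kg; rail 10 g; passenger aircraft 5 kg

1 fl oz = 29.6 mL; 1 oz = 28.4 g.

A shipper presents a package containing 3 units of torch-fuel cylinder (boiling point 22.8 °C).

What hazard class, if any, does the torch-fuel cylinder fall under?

With boiling point 22.8 °C (< 25 °C), the torch-fuel cylinder falls in Class 2.1.

Class 2.1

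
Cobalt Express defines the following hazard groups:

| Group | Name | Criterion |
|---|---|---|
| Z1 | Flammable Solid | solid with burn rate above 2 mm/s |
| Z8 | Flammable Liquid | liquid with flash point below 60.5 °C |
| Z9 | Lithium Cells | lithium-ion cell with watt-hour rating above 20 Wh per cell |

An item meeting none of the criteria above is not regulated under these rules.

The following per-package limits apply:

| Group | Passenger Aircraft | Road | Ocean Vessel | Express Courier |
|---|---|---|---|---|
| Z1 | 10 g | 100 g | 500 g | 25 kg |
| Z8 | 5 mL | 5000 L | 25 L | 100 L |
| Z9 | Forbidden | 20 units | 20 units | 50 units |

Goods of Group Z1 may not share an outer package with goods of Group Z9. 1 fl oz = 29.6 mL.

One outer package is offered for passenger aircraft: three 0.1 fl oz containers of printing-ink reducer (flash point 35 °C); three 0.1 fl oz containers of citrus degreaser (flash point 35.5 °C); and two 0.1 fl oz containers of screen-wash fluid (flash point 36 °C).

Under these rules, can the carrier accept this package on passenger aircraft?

No

Printing-ink reducer: flash point 35 °C < 60.5 °C → Group Z8 (Flammable Liquid).
With flash point 35.5 °C (< 60.5 °C), the citrus degreaser falls in Group Z8.
With flash point 36 °C (< 60.5 °C), the screen-wash fluid falls in Group Z8.
Group Z8 net quantity: (three 0.1 fl oz containers = 8.88 mL) + (three 0.1 fl oz containers = 8.88 mL) + (two 0.1 fl oz containers = 5.92 mL) = 23.68 mL.
23.68 mL exceeds the passenger aircraft limit of 5 mL for Group Z8.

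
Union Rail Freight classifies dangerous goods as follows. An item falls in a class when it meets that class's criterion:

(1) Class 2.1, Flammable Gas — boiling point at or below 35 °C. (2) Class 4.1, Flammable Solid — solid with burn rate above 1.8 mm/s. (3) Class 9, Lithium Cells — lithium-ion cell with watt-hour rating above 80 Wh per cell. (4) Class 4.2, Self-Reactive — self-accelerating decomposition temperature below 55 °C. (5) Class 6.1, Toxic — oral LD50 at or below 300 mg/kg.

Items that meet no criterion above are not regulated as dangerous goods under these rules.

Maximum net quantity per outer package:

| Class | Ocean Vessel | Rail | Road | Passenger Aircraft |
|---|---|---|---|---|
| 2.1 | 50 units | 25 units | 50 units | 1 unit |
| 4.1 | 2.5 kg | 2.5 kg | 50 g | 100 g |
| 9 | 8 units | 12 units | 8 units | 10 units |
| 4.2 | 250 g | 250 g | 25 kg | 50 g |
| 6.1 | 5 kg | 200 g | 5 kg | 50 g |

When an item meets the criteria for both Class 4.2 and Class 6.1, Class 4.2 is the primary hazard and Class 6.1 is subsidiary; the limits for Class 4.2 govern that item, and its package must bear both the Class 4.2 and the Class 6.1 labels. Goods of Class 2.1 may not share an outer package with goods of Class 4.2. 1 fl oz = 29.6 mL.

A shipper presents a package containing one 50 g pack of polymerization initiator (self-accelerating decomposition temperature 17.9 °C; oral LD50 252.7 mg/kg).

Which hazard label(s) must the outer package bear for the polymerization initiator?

Self-accelerating decomposition temperature 17.9 °C meets the Class 4.2 criterion (Self-Reactive), so the polymerization initiator is Class 4.2.
With oral LD50 252.7 mg/kg (≤ 300 mg/kg), the polymerization initiator falls in Class 6.1.
By the precedence rule Class 4.2 is primary and Class 6.1 is subsidiary, and that rule requires both labels on the package.

Class 4.2 and 6.1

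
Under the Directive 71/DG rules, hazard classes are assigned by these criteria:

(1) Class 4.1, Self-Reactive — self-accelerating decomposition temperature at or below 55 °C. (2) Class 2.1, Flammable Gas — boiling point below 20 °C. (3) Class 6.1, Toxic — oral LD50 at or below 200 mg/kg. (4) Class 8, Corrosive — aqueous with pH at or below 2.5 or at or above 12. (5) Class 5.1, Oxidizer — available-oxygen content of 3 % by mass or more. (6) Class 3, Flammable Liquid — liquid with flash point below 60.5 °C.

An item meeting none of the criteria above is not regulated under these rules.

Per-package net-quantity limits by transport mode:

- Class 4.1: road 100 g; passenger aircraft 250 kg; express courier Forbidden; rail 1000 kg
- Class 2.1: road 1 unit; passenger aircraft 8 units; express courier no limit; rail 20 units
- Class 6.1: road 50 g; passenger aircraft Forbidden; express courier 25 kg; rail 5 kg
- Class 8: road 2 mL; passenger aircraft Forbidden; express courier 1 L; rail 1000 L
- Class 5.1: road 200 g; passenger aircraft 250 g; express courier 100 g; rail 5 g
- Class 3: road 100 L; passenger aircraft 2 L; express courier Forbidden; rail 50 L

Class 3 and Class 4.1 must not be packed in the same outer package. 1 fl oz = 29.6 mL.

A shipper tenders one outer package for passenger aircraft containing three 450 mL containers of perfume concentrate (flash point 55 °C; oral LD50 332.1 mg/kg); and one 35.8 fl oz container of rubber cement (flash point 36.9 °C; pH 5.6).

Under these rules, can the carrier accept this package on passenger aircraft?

No

The perfume concentrate has flash point 55 °C, which is < 60.5 °C, so it is Class 3 (Flammable Liquid).
The rubber cement has flash point 36.9 °C, which is < 60.5 °C, so it is Class 3 (Flammable Liquid).
Total Class 3: (three 450 mL containers = 1.35 L) + (one 35.8 fl oz container = 1059.68 mL) = 2409.68 mL.
2409.68 mL > 2 L (passenger aircraft limit, Class 3) — over the limit.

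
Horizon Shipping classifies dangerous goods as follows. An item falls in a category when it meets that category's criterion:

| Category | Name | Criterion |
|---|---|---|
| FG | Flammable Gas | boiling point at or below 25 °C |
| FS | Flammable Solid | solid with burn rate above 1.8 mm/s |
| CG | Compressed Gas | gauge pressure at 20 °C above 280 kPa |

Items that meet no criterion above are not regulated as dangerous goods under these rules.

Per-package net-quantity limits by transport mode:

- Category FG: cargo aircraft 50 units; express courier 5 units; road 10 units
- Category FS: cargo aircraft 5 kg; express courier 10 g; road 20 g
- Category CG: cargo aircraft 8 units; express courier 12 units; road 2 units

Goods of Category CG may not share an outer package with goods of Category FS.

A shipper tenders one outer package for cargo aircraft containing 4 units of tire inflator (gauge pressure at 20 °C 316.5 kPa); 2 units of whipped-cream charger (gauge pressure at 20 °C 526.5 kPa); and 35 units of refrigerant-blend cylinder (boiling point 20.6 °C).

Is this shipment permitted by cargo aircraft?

Tire inflator: gauge pressure at 20 °C 316.5 kPa > 280 kPa → Category CG (Compressed Gas).
With gauge pressure at 20 °C 526.5 kPa (> 280 kPa), the whipped-cream charger falls in Category CG.
Refrigerant-blend cylinder: boiling point 20.6 °C ≤ 25 °C → Category FG (Flammable Gas).
Category FG quantity: 35 units.
That is within the Category FG cargo aircraft limit of 50 units.
Category CG net quantity: 4 units + 2 units = 6 units.
6 units is within the cargo aircraft limit of 8 units for Category CG.
The segregation rule (Category CG with Category FS) does not apply to Category FG with Category CG.
Every hazard category is within its cargo aircraft limit and no segregation rule is violated.

Yes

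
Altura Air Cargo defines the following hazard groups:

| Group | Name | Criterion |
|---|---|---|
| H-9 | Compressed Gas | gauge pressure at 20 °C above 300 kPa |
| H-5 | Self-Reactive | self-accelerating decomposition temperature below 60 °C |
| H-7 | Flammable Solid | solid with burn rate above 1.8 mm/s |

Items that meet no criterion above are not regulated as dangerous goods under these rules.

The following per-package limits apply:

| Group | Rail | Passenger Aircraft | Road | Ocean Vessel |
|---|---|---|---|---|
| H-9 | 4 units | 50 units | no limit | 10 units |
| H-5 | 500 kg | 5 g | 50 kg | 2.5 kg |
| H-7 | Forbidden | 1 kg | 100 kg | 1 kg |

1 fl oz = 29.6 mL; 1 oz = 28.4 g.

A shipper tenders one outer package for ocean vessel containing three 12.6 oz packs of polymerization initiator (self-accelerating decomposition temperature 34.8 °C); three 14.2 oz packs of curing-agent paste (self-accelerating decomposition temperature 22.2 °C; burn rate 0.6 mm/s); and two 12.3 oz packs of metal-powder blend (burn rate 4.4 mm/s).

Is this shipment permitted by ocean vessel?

Yes

Polymerization initiator: self-accelerating decomposition temperature 34.8 °C < 60 °C → Group H-5 (Self-Reactive).
The curing-agent paste has self-accelerating decomposition temperature 22.2 °C, which is < 60 °C, so it is Group H-5 (Self-Reactive).
Burn rate 4.4 mm/s meets the Group H-7 criterion (Flammable Solid), so the metal-powder blend is Group H-7.
Total Group H-5: (three 12.6 oz packs = 1073.52 g) + (three 14.2 oz packs = 1209.84 g) = 2283.36 g.
2283.36 g is within the ocean vessel limit of 2.5 kg for Group H-5.
Group H-7 quantity: two 12.3 oz packs = 698.64 g.
698.64 g is within the ocean vessel limit of 1 kg for Group H-7.
Every hazard group is within its ocean vessel limit and no segregation rule is violated.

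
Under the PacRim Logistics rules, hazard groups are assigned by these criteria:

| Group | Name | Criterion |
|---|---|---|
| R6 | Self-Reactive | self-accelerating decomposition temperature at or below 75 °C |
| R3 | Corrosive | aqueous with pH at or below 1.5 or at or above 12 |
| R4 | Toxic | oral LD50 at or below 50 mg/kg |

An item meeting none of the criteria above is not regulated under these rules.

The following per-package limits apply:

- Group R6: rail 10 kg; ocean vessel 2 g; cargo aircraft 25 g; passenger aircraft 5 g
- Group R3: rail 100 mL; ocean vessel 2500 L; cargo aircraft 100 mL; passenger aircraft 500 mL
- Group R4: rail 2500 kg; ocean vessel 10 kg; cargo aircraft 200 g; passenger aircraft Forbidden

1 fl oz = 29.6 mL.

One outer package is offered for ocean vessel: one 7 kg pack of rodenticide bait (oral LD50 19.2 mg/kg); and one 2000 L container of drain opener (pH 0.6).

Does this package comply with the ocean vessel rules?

Yes

Oral LD50 19.2 mg/kg meets the Group R4 criterion (Toxic), so the rodenticide bait is Group R4.
The drain opener has pH 0.6, which is ≤ 1.5, so it is Group R3 (Corrosive).
Group R4 quantity: 7 kg.
7 kg ≤ 10 kg (ocean vessel limit, Group R4) — within limit.
Group R3 quantity: 2000 L.
2000 L is within the ocean vessel limit of 2500 L for Group R3.
Every hazard group is within its ocean vessel limit and no segregation rule is violated.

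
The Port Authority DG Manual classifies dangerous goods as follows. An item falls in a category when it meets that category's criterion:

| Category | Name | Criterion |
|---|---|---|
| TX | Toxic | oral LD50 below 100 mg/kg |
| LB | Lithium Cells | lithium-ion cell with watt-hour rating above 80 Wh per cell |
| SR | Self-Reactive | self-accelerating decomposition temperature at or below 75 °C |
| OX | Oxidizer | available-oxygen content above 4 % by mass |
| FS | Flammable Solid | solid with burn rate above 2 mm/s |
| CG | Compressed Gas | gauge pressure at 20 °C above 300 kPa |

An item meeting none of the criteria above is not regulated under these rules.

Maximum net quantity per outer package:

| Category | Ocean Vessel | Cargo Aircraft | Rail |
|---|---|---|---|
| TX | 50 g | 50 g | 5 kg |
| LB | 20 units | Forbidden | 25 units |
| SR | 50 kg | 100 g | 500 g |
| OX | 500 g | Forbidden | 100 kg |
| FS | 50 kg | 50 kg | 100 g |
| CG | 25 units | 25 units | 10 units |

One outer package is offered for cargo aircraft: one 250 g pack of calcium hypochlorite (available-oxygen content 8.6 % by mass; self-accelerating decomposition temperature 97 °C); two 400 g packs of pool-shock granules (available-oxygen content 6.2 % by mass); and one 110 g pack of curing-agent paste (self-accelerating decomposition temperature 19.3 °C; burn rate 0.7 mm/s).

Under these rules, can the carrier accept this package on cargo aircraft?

Available-oxygen content 8.6 % by mass meets the Category OX criterion (Oxidizer), so the calcium hypochlorite is Category OX.
With available-oxygen content 6.2 % by mass (> 4 % by mass), the pool-shock granules fall in Category OX.
With self-accelerating decomposition temperature 19.3 °C (≤ 75 °C), the curing-agent paste falls in Category SR.
Category OX net quantity: 250 g + (two 400 g packs = 800 g) = 1.05 kg.
Category OX is Forbidden by cargo aircraft.
Category SR quantity: 110 g.
110 g > 100 g (cargo aircraft limit, Category SR) — over the limit.

No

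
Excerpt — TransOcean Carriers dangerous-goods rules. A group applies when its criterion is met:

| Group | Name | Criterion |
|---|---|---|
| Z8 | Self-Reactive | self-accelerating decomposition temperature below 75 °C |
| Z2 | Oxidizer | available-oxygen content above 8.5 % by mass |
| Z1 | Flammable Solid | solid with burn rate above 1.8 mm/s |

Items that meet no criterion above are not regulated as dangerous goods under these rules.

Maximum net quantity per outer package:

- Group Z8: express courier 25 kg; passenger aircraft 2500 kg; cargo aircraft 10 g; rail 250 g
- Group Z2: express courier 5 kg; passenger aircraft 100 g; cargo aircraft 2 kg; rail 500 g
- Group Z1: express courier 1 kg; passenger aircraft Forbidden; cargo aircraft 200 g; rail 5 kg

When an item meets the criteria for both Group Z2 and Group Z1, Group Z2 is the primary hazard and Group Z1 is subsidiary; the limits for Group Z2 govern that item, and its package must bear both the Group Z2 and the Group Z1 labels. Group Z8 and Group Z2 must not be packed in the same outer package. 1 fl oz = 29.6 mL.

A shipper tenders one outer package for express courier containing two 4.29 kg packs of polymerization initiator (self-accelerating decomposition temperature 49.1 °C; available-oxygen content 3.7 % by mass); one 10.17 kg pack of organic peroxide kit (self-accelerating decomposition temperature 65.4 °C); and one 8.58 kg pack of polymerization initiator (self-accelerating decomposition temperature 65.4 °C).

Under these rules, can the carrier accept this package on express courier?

The polymerization initiator has self-accelerating decomposition temperature 49.1 °C, which is < 75 °C, so it is Group Z8 (Self-Reactive).
The organic peroxide kit has self-accelerating decomposition temperature 65.4 °C, which is < 75 °C, so it is Group Z8 (Self-Reactive).
With self-accelerating decomposition temperature 65.4 °C (< 75 °C), the polymerization initiator falls in Group Z8.
Group Z8 net quantity: (two 4.29 kg packs = 8.58 kg) + 10.17 kg + 8.58 kg = 27.33 kg.
27.33 kg exceeds the express courier limit of 25 kg for Group Z8.

No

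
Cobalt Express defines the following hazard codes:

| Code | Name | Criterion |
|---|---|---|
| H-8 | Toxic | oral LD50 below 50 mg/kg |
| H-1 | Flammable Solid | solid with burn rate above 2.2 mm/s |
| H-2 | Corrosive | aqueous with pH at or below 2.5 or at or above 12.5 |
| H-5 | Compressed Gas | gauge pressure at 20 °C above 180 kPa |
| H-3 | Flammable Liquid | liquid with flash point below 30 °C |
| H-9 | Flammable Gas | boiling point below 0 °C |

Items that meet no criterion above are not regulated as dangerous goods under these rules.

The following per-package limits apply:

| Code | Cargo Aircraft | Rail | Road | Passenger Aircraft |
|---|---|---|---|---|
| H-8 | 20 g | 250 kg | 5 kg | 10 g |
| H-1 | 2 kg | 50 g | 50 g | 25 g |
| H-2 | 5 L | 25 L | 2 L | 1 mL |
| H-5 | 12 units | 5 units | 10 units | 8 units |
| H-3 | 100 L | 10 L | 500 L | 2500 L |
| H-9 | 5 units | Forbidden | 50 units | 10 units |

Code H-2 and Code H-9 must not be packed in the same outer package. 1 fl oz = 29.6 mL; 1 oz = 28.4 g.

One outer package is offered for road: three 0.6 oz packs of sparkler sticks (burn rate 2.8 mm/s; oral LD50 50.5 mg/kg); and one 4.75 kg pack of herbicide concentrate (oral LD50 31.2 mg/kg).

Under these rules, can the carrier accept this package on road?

Sparkler sticks: burn rate 2.8 mm/s > 2.2 mm/s → Code H-1 (Flammable Solid).
Oral LD50 31.2 mg/kg meets the Code H-8 criterion (Toxic), so the herbicide concentrate is Code H-8.
Code H-8 quantity: 4.75 kg.
4.75 kg ≤ 5 kg (road limit, Code H-8) — within limit.
Code H-1 quantity: three 0.6 oz packs = 51.12 g.
51.12 g > 50 g (road limit, Code H-1) — over the limit.
The segregation rule (Code H-2 with Code H-9) does not apply to Code H-8 with Code H-1.

No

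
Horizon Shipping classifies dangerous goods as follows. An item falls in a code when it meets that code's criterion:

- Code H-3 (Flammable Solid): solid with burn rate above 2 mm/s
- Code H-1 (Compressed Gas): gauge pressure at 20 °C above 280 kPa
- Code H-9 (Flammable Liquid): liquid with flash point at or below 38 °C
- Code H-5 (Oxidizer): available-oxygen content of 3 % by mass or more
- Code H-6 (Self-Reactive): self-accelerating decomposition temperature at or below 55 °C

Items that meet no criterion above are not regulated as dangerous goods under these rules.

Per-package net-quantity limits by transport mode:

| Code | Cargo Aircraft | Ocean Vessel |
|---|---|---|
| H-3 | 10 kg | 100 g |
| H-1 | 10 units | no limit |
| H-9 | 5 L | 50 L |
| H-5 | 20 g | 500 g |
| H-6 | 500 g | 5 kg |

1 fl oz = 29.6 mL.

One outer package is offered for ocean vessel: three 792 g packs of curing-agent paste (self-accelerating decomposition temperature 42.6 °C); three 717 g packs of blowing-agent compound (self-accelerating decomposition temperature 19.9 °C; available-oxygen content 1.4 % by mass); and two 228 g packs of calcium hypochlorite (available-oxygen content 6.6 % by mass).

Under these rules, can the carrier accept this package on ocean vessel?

Yes

The curing-agent paste has self-accelerating decomposition temperature 42.6 °C, which is ≤ 55 °C, so it is Code H-6 (Self-Reactive).
The blowing-agent compound has self-accelerating decomposition temperature 19.9 °C, which is ≤ 55 °C, so it is Code H-6 (Self-Reactive).
Calcium hypochlorite: available-oxygen content 6.6 % by mass ≥ 3 % by mass → Code H-5 (Oxidizer).
Code H-6 net quantity: (three 792 g packs = 2.376 kg) + (three 717 g packs = 2.151 kg) = 4.527 kg.
That is within the Code H-6 ocean vessel limit of 5 kg.
Code H-5 quantity: two 228 g packs = 456 g.
That is within the Code H-5 ocean vessel limit of 500 g.
Every hazard code is within its ocean vessel limit and no segregation rule is violated.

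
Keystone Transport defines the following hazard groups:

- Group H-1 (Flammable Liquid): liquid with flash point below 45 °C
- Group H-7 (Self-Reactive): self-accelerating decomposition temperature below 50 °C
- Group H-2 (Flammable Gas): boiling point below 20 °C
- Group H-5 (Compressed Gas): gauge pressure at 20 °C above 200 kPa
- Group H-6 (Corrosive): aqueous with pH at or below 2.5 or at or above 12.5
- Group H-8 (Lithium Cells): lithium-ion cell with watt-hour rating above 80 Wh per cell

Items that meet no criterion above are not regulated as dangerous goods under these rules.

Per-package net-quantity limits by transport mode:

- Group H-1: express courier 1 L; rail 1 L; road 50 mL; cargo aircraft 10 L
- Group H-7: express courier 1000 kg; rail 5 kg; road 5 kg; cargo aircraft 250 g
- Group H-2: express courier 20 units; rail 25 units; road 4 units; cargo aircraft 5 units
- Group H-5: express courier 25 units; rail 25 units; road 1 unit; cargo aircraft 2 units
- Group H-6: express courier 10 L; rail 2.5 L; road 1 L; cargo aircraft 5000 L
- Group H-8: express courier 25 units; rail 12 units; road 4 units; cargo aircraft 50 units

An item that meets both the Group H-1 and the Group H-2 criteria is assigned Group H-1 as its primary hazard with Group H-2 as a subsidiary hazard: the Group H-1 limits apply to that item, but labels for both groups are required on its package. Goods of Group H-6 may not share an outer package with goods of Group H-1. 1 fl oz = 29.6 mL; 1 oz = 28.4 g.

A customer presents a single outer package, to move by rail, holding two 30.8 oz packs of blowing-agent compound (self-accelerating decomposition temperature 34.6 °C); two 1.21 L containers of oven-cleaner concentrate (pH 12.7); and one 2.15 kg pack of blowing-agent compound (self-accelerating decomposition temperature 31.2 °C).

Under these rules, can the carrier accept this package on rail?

Blowing-agent compound: self-accelerating decomposition temperature 34.6 °C < 50 °C → Group H-7 (Self-Reactive).
Oven-cleaner concentrate: pH 12.7 ≥ 12.5 → Group H-6 (Corrosive).
With self-accelerating decomposition temperature 31.2 °C (< 50 °C), the blowing-agent compound falls in Group H-7.
Group H-6 quantity: two 1.21 L containers = 2.42 L.
That is within the Group H-6 rail limit of 2.5 L.
Total Group H-7: (two 30.8 oz packs = 1749.44 g) + 2.15 kg = 3899.44 g.
3899.44 g is within the rail limit of 5 kg for Group H-7.
The segregation rule (Group H-6 with Group H-1) does not apply to Group H-6 with Group H-7.
Every hazard group is within its rail limit and no segregation rule is violated.

Yes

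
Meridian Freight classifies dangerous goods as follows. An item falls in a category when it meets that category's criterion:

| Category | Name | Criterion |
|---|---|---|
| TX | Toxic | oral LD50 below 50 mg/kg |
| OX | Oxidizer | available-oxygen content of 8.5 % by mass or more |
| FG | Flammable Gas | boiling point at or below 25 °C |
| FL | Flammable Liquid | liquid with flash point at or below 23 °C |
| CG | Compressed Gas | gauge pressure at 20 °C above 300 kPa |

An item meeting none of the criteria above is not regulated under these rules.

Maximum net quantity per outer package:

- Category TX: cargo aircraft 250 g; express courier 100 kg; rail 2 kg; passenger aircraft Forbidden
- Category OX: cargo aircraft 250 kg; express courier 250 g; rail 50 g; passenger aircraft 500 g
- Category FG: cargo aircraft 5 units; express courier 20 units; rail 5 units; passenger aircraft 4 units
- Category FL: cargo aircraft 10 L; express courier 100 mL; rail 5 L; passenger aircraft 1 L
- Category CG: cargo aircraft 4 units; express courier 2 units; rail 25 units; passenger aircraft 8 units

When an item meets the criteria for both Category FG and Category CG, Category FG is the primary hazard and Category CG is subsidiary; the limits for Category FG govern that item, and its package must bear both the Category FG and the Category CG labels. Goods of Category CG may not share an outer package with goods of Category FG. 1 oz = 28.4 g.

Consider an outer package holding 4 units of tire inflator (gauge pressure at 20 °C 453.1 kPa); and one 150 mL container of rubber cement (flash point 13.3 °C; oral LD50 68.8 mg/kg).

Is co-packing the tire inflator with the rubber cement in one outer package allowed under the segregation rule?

Yes

Tire inflator: gauge pressure at 20 °C 453.1 kPa > 300 kPa → Category CG (Compressed Gas).
Rubber cement: flash point 13.3 °C ≤ 23 °C → Category FL (Flammable Liquid).
No segregation rule bars Category CG with Category FL.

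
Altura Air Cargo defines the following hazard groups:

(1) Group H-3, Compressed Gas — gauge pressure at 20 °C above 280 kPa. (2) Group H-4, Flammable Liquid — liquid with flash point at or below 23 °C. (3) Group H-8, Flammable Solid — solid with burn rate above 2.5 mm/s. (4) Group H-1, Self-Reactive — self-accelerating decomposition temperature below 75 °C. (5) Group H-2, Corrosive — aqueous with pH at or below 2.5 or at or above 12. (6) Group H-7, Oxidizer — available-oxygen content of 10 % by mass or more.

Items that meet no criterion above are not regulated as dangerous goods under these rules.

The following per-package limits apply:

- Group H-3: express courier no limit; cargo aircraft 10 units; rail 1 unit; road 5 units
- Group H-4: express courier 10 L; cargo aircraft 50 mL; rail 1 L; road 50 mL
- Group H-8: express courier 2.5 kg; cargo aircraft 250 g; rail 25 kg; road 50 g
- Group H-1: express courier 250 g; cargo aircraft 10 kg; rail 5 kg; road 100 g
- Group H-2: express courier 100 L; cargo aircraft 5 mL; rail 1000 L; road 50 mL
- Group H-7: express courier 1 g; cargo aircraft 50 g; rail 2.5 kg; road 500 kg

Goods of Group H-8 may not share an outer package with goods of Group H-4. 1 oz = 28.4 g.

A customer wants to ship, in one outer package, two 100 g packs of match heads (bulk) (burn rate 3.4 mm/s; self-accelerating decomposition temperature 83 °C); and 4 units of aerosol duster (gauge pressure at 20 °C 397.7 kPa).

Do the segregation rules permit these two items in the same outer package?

Yes

With burn rate 3.4 mm/s (> 2.5 mm/s), the match heads (bulk) fall in Group H-8.
Aerosol duster: gauge pressure at 20 °C 397.7 kPa > 280 kPa → Group H-3 (Compressed Gas).
No segregation rule bars Group H-8 with Group H-3.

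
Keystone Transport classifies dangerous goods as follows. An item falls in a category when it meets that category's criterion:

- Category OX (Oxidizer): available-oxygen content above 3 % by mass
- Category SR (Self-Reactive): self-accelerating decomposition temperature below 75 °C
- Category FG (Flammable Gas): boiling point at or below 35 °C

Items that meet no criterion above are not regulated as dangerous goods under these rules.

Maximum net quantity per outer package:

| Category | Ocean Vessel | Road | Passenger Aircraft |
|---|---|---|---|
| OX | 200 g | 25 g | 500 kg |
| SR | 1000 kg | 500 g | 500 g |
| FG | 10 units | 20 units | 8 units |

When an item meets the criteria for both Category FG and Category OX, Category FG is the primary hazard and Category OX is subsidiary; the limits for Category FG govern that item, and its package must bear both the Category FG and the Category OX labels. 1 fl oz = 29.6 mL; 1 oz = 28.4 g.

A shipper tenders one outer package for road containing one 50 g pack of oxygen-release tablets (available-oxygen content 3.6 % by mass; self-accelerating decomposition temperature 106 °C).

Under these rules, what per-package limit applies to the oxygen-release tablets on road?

The oxygen-release tablets have available-oxygen content 3.6 % by mass, which is > 3 % by mass, so they are Category OX (Oxidizer).
The road limit for Category OX is 25 g.

25 g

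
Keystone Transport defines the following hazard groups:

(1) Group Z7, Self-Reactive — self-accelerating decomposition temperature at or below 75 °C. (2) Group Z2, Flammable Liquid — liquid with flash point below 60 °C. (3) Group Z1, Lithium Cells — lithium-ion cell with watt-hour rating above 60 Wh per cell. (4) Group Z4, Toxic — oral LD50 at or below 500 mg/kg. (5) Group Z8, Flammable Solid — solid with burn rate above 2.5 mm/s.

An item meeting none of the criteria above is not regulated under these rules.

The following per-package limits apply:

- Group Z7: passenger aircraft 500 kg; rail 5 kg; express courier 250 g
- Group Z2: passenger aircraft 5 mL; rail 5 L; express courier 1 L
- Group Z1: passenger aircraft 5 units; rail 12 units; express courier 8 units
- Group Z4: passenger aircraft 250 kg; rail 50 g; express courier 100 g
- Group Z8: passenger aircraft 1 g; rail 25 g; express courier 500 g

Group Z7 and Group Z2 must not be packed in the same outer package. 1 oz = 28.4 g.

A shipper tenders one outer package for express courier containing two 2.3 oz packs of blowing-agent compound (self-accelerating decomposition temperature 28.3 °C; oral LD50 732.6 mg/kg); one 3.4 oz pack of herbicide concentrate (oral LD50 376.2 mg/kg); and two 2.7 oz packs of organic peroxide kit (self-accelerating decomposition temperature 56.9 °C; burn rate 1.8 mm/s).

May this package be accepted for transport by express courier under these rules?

Blowing-agent compound: self-accelerating decomposition temperature 28.3 °C ≤ 75 °C → Group Z7 (Self-Reactive).
Oral LD50 376.2 mg/kg meets the Group Z4 criterion (Toxic), so the herbicide concentrate is Group Z4.
With self-accelerating decomposition temperature 56.9 °C (≤ 75 °C), the organic peroxide kit falls in Group Z7.
Group Z7 net quantity: (two 2.3 oz packs = 130.64 g) + (two 2.7 oz packs = 153.36 g) = 284 g.
That exceeds the Group Z7 express courier limit of 250 g.
Group Z4 quantity: one 3.4 oz pack = 96.56 g.
96.56 g is within the express courier limit of 100 g for Group Z4.
The segregation rule (Group Z7 with Group Z2) does not apply to Group Z7 with Group Z4.

No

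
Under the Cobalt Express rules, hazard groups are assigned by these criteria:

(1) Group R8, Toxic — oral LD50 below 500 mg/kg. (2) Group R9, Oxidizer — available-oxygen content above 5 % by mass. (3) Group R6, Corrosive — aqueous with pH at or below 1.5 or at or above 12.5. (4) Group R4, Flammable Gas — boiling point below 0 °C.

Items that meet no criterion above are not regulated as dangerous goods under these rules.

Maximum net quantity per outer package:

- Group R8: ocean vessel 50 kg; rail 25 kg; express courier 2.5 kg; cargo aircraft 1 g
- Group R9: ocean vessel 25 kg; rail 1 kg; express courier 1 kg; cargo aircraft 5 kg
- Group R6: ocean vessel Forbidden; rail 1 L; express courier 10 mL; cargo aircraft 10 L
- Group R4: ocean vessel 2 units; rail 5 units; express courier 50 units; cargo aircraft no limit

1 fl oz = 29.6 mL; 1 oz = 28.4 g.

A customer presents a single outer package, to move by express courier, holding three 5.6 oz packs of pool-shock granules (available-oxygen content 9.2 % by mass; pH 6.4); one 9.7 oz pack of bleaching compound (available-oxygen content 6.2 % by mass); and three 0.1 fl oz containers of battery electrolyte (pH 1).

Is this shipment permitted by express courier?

Yes

Available-oxygen content 9.2 % by mass meets the Group R9 criterion (Oxidizer), so the pool-shock granules are Group R9.
The bleaching compound has available-oxygen content 6.2 % by mass, which is > 5 % by mass, so it is Group R9 (Oxidizer).
pH 1 meets the Group R6 criterion (Corrosive), so the battery electrolyte is Group R6.
Group R6 quantity: three 0.1 fl oz containers = 8.88 mL.
8.88 mL ≤ 10 mL (express courier limit, Group R6) — within limit.
Total Group R9: (three 5.6 oz packs = 477.12 g) + (one 9.7 oz pack = 275.48 g) = 752.6 g.
That is within the Group R9 express courier limit of 1 kg.
Every hazard group is within its express courier limit and no segregation rule is violated.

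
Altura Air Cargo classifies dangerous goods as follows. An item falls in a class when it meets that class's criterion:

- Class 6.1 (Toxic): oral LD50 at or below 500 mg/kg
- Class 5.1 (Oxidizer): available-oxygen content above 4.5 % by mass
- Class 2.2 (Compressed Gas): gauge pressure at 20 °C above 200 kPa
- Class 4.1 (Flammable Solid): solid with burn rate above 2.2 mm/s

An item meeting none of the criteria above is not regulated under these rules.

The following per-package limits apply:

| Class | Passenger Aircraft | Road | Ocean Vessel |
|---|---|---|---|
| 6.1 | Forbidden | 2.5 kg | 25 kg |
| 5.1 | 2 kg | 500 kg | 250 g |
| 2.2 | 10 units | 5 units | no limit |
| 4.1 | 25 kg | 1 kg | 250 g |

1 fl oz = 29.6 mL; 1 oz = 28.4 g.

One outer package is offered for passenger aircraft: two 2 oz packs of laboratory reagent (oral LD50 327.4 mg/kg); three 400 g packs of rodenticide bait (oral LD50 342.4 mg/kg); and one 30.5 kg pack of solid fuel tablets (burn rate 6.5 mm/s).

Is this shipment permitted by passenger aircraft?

No

The laboratory reagent has oral LD50 327.4 mg/kg, which is ≤ 500 mg/kg, so it is Class 6.1 (Toxic).
The rodenticide bait has oral LD50 342.4 mg/kg, which is ≤ 500 mg/kg, so it is Class 6.1 (Toxic).
The solid fuel tablets have burn rate 6.5 mm/s, which is > 2.2 mm/s, so they are Class 4.1 (Flammable Solid).
Class 4.1 quantity: 30.5 kg.
That exceeds the Class 4.1 passenger aircraft limit of 25 kg.
Total Class 6.1: (two 2 oz packs = 113.6 g) + (three 400 g packs = 1.2 kg) = 1313.6 g.
Class 6.1 is Forbidden by passenger aircraft.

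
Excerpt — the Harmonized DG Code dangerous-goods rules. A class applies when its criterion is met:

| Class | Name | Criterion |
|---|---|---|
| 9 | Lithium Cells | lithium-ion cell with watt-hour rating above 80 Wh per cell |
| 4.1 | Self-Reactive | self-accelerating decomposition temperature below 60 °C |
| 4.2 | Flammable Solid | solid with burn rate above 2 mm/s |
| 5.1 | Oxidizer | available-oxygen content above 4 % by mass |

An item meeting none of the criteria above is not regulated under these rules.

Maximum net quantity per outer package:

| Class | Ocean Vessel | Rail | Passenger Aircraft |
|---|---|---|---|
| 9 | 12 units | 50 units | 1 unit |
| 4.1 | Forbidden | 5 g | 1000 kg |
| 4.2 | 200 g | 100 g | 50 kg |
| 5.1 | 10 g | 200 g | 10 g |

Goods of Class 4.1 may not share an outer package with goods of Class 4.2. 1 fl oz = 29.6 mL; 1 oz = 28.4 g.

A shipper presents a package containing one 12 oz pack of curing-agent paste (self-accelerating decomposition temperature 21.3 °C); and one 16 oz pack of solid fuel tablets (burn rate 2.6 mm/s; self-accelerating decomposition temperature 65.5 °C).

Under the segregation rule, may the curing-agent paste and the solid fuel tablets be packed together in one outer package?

With self-accelerating decomposition temperature 21.3 °C (< 60 °C), the curing-agent paste falls in Class 4.1.
Burn rate 2.6 mm/s meets the Class 4.2 criterion (Flammable Solid), so the solid fuel tablets are Class 4.2.
Class 4.1 and Class 4.2 may not share an outer package.

No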